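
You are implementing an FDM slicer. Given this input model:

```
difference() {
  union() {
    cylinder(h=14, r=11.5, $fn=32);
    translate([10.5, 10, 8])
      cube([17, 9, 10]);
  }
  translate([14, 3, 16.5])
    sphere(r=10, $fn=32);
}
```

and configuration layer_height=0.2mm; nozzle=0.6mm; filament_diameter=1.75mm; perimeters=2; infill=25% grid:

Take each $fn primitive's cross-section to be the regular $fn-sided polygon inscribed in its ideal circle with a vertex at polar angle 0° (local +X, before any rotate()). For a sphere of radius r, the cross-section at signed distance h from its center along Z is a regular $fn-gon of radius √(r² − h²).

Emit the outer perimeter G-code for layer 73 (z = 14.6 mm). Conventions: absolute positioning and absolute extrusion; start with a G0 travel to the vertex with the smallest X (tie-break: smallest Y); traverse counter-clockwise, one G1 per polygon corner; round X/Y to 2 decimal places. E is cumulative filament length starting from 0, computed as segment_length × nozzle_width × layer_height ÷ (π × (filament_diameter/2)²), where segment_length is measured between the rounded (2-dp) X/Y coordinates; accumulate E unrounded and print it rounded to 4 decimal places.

G0 X10.50 Y12.15 Z14.60
G1 X12.08 Y12.63 E0.0824
G1 X14.00 Y12.82 E0.1786
G1 X15.92 Y12.63 E0.2749
G1 X17.76 Y12.07 E0.3709
G1 X19.45 Y11.16 E0.4666
G1 X20.87 Y10.00 E0.5581
G1 X27.50 Y10.00 E0.8889
G1 X27.50 Y19.00 E1.3379
G1 X10.50 Y19.00 E2.1860
G1 X10.50 Y12.15 E2.5278

At z = 14.6 mm: the cylinder does not reach this height (z outside [0, 14]); the cube at (10.5, 10) is present — its section is the full 17×9 rectangle; Merging all regions: only the 17×9 cube at (10.5, 10) is present, so the union is just that shape — 1 connected region; the r=10 sphere at (14, 3) slices to a regular 32-gon of circumradius 9.818 (√(r²−h²) with h=1.9 from center); Taking the first minus the rest: starting from the result so far, the r=10 sphere at (14, 3) partially overlaps it — only the 22.12 mm² overlap (of its 300.88 mm²) is removed, clipping the outline — 1 connected region. The outline is a single polygon with 10 vertices. Extrusion per mm of travel: 0.6 × 0.2 / (π × 0.875²) = 0.049890. Accumulating E over each segment gives final E = 2.5278.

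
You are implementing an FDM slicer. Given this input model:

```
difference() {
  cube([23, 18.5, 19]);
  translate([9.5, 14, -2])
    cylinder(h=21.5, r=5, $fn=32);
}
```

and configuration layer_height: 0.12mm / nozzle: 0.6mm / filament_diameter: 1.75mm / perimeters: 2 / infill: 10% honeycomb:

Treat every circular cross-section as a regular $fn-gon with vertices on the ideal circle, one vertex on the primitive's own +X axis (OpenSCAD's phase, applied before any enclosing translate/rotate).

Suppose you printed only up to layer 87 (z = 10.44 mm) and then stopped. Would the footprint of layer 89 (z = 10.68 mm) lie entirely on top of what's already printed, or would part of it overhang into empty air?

Compare the two slices. At z = 10.44: the 23×18.5 cube contributes its full rectangle (area 425.50 mm²); the r=5 cylinder at (9.5, 14) contributes a regular 32-gon of circumradius 5 (area = (32/2)·5.000²·sin(360°/32) = 78.04 mm²); Subtracting the remaining from the first: starting from the 23×18.5 cube (425.50 mm²), the r=5 cylinder at (9.5, 14) partially overlaps it — only the 76.64 mm² overlap (of its 78.04 mm²) is removed, clipping the outline — area = 348.86 mm². At z = 10.68: the 23×18.5 cube contributes its full rectangle (area 425.50 mm²); the r=5 cylinder at (9.5, 14) contributes a regular 32-gon of circumradius 5 (area = (32/2)·5.000²·sin(360°/32) = 78.04 mm²); Taking the first minus the rest: starting from the 23×18.5 cube (425.50 mm²), the r=5 cylinder at (9.5, 14) partially overlaps it — only the 76.64 mm² overlap (of its 78.04 mm²) is removed, clipping the outline — area = 348.86 mm². Checking containment: the cross-section at z = 10.68 is a subset of the cross-section at z = 10.44.

entirely on top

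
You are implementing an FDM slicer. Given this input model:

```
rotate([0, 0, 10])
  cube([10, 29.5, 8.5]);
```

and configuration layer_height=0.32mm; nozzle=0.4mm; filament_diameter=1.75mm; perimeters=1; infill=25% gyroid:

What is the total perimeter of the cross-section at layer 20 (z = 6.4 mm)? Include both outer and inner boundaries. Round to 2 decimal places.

At z = 6.4 mm: the cube is present — its section is the full 10×29.5 rectangle (perimeter 79.00 mm); (whole slice rotated 10° about Z — lengths, areas and connectivity unchanged). Overall, the cross-section is a single solid region. Total boundary length (outer) = 79.00 mm.

79.00 mm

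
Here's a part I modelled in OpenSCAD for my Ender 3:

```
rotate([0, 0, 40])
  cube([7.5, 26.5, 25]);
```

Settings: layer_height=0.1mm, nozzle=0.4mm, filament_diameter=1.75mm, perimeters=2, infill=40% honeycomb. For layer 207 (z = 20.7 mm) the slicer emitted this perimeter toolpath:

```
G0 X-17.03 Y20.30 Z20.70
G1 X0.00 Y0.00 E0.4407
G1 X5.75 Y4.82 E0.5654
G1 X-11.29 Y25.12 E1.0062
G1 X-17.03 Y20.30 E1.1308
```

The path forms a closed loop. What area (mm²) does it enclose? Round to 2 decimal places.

198.73 mm²

Apply the shoelace formula to the sequence of (X, Y) vertices; enclosed area = 198.73 mm².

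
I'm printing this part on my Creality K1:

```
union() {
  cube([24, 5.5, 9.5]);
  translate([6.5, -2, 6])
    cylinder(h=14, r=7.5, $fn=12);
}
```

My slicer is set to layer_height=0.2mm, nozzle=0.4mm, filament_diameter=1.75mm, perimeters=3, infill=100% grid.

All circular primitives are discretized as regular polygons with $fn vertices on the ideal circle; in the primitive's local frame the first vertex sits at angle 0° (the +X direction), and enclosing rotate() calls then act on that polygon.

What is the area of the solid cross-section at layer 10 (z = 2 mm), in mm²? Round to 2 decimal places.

At z = 2 mm: the cube is present — its section is the full 24×5.5 rectangle (area 132.00 mm²); the cylinder at (6.5, -2) is not intersected at this z (z outside [6, 20]); Merging all regions: only the 24×5.5 cube is present, so the union is just that shape — area = 132.00 mm². Overall, the cross-section is a single solid region. Net area = 132.00 mm².

132.00 mm²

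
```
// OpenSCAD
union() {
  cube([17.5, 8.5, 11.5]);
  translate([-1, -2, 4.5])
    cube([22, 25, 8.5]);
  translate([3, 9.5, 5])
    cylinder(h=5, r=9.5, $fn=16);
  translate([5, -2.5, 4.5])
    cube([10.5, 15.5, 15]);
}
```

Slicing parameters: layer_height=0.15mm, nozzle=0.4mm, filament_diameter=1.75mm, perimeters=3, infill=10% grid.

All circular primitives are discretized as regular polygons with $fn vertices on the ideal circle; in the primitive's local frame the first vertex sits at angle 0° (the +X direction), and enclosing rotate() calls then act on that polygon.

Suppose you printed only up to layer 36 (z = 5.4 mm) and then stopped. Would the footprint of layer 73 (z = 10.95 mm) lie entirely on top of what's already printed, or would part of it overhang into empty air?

Compare the two slices. At z = 5.4: the cube is present — its section is the full 17.5×8.5 rectangle (area 148.75 mm²); the 22×25 cube at (-1, -2) contributes its full rectangle (area 550.00 mm²); the r=9.5 cylinder at (3, 9.5) gives a regular 16-gon of circumradius 9.5 (constant along its height) (area = (16/2)·9.500²·sin(360°/16) = 276.30 mm²); the cube at (5, -2.5) (footprint 10.5×15.5) is included at this height (area 162.75 mm²); Combining (union): the regions partially overlap — summed areas 1137.80 mm² minus the doubly-counted overlap 517.15 mm² gives 620.64 mm² — area = 620.64 mm². At z = 10.95: the cube is present — its section is the full 17.5×8.5 rectangle (area 148.75 mm²); the cube at (-1, -2) is present — its section is the full 22×25 rectangle (area 550.00 mm²); the cylinder at (3, 9.5) is absent (z outside [5, 10]); the cube at (5, -2.5) is present — its section is the full 10.5×15.5 rectangle (area 162.75 mm²); Taking the union: the regions partially overlap — summed areas 861.50 mm² minus the doubly-counted overlap 306.25 mm² gives 555.25 mm² — area = 555.25 mm². Checking containment: the cross-section at z = 10.95 is a subset of the cross-section at z = 5.4.

entirely on top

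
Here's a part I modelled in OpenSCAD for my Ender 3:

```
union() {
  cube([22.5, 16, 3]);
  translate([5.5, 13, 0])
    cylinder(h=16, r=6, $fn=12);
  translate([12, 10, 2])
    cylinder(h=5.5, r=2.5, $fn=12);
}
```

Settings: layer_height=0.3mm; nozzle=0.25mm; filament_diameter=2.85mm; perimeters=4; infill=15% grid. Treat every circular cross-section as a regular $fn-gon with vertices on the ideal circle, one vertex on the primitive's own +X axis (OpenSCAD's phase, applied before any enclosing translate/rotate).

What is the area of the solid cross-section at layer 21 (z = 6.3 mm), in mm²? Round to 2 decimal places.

At z = 6.3 mm: the cube is absent (z outside [0, 3]); the r=6 cylinder at (5.5, 13) gives a regular 12-gon of circumradius 6 (constant along its height) (area = (12/2)·6.000²·sin(360°/12) = 108.00 mm²); the r=2.5 cylinder at (12, 10) gives a regular 12-gon of circumradius 2.5 (constant along its height) (area = (12/2)·2.500²·sin(360°/12) = 18.75 mm²); Merging all regions: the regions partially overlap — summed areas 126.75 mm² minus the doubly-counted overlap 2.89 mm² gives 123.86 mm² — area = 123.86 mm². Overall, the cross-section is a single solid region. Net area = 123.86 mm².

123.86 mm²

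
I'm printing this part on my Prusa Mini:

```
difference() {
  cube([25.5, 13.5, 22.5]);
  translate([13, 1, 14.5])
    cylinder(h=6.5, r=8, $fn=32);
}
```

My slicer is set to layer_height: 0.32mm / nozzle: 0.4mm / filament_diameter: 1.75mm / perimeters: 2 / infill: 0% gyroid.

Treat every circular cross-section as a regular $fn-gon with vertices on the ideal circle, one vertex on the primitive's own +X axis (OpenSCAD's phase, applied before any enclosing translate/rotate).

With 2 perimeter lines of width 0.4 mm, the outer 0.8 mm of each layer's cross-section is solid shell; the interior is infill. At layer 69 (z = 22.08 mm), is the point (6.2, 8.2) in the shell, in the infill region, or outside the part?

At z = 22.08 mm: the cube is present — its section is the full 25.5×13.5 rectangle; the cylinder at (13, 1) does not reach this height (z outside [14.5, 21]); Taking the first minus the rest: none of the subtracted shapes is present at this height, so the 25.5×13.5 cube is unchanged — 1 connected region. Overall, the cross-section is a single solid region. The nearest boundary edge runs (25.50, 13.50)→(0.00, 13.50); distance from the point to it = 5.30 mm. The point is inside the cross-section and 5.30 mm from the nearest boundary — more than the 0.8 mm shell width (2 × 0.4), so it's in the infill interior.

infill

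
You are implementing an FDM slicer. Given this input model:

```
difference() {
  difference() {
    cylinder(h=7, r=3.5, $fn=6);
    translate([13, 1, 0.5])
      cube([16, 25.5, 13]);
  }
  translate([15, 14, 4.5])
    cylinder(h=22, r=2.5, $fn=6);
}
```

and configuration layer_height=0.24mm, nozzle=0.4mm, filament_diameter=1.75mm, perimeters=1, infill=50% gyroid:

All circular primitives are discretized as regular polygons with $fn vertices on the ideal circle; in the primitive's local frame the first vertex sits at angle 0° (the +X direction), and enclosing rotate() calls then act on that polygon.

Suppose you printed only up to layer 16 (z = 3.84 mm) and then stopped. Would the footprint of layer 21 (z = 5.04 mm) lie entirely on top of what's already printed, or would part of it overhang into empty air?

entirely on top

Compare the two slices. At z = 3.84: the r=3.5 cylinder gives a regular 6-gon of circumradius 3.5 (constant along its height) (area = (6/2)·3.500²·sin(360°/6) = 31.83 mm²); the 16×25.5 cube at (13, 1) contributes its full rectangle (area 408.00 mm²); After the difference (first − rest): starting from the r=3.5 cylinder (31.83 mm²), the 16×25.5 cube at (13, 1) misses the remaining region (no effect) — area = 31.83 mm²; the cylinder at (15, 14) does not reach this height (z outside [4.5, 26.5]); After the difference (first − rest): none of the subtracted shapes is present at this height, so that combined region is unchanged — area = 31.83 mm². At z = 5.04: the cylinder: section is a regular 6-gon, circumradius r=3.5 (area = (6/2)·3.500²·sin(360°/6) = 31.83 mm²); the 16×25.5 cube at (13, 1) contributes its full rectangle (area 408.00 mm²); After the difference (first − rest): starting from the r=3.5 cylinder (31.83 mm²), the 16×25.5 cube at (13, 1) misses the remaining region (no effect) — area = 31.83 mm²; the r=2.5 cylinder at (15, 14) gives a regular 6-gon of circumradius 2.5 (constant along its height) (area = (6/2)·2.500²·sin(360°/6) = 16.24 mm²); Subtracting the remaining from the first: starting from that combined region (31.83 mm²), the r=2.5 cylinder at (15, 14) misses the remaining region (no effect) — area = 31.83 mm². Checking containment: the cross-section at z = 5.04 is a subset of the cross-section at z = 3.84.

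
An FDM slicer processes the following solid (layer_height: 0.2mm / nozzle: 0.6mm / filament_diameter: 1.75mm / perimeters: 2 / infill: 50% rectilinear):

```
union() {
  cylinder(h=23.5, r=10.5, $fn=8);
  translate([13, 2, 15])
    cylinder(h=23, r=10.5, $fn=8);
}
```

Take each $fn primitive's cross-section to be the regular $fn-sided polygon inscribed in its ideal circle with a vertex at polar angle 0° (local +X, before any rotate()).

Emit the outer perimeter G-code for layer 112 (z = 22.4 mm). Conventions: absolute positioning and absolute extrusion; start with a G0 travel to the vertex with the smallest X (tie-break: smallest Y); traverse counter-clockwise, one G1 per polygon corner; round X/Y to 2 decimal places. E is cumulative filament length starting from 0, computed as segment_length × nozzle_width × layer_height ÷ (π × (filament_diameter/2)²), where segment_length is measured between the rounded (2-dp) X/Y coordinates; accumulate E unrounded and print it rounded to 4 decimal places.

At z = 22.4 mm: the r=10.5 cylinder gives a regular 8-gon of circumradius 10.5 (constant along its height); the r=10.5 cylinder at (13, 2) gives a regular 8-gon of circumradius 10.5 (constant along its height); Merging all regions: the regions partially overlap (shared area 70.31 mm²), so overlapping operands fuse into one piece — 1 connected region. The outline is a single polygon with 14 vertices. Extrusion per mm of travel: 0.6 × 0.2 / (π × 0.875²) = 0.049890. Accumulating E over each segment gives final E = 4.6769.

G0 X-10.50 Y0.00 Z22.40
G1 X-7.42 Y-7.42 E0.4008
G1 X0.00 Y-10.50 E0.8016
G1 X7.42 Y-7.42 E1.2024
G1 X7.86 Y-6.37 E1.2592
G1 X13.00 Y-8.50 E1.5368
G1 X20.42 Y-5.42 E1.9376
G1 X23.50 Y2.00 E2.3384
G1 X20.42 Y9.42 E2.7392
G1 X13.00 Y12.50 E3.1401
G1 X5.58 Y9.42 E3.5409
G1 X5.14 Y8.37 E3.5977
G1 X0.00 Y10.50 E3.8752
G1 X-7.42 Y7.42 E4.2761
G1 X-10.50 Y0.00 E4.6769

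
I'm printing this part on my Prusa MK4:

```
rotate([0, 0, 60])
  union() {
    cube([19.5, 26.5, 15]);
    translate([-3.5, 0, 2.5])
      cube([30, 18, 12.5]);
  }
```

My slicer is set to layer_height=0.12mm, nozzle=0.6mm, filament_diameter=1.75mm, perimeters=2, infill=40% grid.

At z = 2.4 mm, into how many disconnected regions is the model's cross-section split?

1

At z = 2.4 mm: the cube is present — its section is the full 19.5×26.5 rectangle; the cube at (-3.5, 0) is absent (z outside [2.5, 15]); Merging all regions: only the 19.5×26.5 cube is present, so the union is just that shape — 1 connected region; (rotated 60° about Z; rotation is an isometry so areas/perimeters/island counts are preserved). The result has 1 disconnected region.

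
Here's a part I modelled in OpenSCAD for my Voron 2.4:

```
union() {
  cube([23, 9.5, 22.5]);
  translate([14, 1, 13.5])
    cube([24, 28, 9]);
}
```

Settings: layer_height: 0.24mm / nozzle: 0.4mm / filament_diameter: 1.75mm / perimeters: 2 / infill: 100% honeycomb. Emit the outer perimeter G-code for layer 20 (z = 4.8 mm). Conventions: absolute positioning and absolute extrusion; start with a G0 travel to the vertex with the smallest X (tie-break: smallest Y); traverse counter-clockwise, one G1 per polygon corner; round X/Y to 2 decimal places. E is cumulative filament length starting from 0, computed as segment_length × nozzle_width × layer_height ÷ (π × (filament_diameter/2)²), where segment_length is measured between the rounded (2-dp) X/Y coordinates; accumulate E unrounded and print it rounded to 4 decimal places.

At z = 4.8 mm: the 23×9.5 cube contributes its full rectangle; the cube at (14, 1) is absent (z outside [13.5, 22.5]); Merging all regions: only the 23×9.5 cube is present, so the union is just that shape — 1 connected region. The outline is a single polygon with 4 vertices. Extrusion per mm of travel: 0.4 × 0.24 / (π × 0.875²) = 0.039912. Accumulating E over each segment gives final E = 2.5943.

G0 X0.00 Y0.00 Z4.80
G1 X23.00 Y0.00 E0.9180
G1 X23.00 Y9.50 E1.2971
G1 X0.00 Y9.50 E2.2151
G1 X0.00 Y0.00 E2.5943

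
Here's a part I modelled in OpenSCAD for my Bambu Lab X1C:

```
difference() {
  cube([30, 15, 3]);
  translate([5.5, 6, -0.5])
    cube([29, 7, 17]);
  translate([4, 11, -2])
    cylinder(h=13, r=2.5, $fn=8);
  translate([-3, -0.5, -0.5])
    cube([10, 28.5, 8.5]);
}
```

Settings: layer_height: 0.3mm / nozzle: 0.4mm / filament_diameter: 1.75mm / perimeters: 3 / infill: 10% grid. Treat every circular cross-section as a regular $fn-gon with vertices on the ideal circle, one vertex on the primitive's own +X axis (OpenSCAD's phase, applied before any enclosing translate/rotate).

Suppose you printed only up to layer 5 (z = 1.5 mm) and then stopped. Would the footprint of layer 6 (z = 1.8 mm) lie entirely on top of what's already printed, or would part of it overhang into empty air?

entirely on top

Compare the two slices. At z = 1.5: the cube (footprint 30×15) is included at this height (area 450.00 mm²); the cube at (5.5, 6) (footprint 29×7) is included at this height (area 203.00 mm²); the cylinder at (4, 11): section is a regular 8-gon, circumradius r=2.5 (area = (8/2)·2.500²·sin(360°/8) = 17.68 mm²); the 10×28.5 cube at (-3, -0.5) contributes its full rectangle (area 285.00 mm²); Taking the first minus the rest: starting from the 30×15 cube (450.00 mm²), the 29×7 cube at (5.5, 6) partially overlaps it — only the 171.50 mm² overlap (of its 203.00 mm²) is removed, clipping the outline; the r=2.5 cylinder at (4, 11) partially overlaps it — only the 15.41 mm² overlap (of its 17.68 mm²) is removed, clipping the outline; the 10×28.5 cube at (-3, -0.5) partially overlaps it — only the 79.09 mm² overlap (of its 285.00 mm²) is removed, clipping the outline — area = 184.00 mm². At z = 1.8: the cube is present — its section is the full 30×15 rectangle (area 450.00 mm²); the cube at (5.5, 6) is present — its section is the full 29×7 rectangle (area 203.00 mm²); the r=2.5 cylinder at (4, 11) contributes a regular 8-gon of circumradius 2.5 (area = (8/2)·2.500²·sin(360°/8) = 17.68 mm²); the 10×28.5 cube at (-3, -0.5) contributes its full rectangle (area 285.00 mm²); Taking the first minus the rest: starting from the 30×15 cube (450.00 mm²), the 29×7 cube at (5.5, 6) partially overlaps it — only the 171.50 mm² overlap (of its 203.00 mm²) is removed, clipping the outline; the r=2.5 cylinder at (4, 11) partially overlaps it — only the 15.41 mm² overlap (of its 17.68 mm²) is removed, clipping the outline; the 10×28.5 cube at (-3, -0.5) partially overlaps it — only the 79.09 mm² overlap (of its 285.00 mm²) is removed, clipping the outline — area = 184.00 mm². Checking containment: the cross-section at z = 1.8 is a subset of the cross-section at z = 1.5.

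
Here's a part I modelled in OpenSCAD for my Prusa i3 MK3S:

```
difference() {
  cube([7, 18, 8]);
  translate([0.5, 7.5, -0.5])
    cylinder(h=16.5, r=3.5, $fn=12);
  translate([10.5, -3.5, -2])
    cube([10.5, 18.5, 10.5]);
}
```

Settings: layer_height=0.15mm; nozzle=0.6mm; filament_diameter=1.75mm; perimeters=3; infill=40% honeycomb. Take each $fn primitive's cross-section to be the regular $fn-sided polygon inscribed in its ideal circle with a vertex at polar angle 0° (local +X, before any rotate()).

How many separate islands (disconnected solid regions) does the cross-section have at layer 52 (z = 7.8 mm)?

At z = 7.8 mm: the cube is present — its section is the full 7×18 rectangle; the r=3.5 cylinder at (0.5, 7.5) contributes a regular 12-gon of circumradius 3.5; the cube at (10.5, -3.5) is present — its section is the full 10.5×18.5 rectangle; After the difference (first − rest): starting from the 7×18 cube, the r=3.5 cylinder at (0.5, 7.5) partially overlaps it — only the 21.81 mm² overlap (of its 36.75 mm²) is removed, clipping the outline; the 10.5×18.5 cube at (10.5, -3.5) misses the remaining region (no effect) — 1 connected region. Overall, the cross-section is a single solid region. Island count = 1.

1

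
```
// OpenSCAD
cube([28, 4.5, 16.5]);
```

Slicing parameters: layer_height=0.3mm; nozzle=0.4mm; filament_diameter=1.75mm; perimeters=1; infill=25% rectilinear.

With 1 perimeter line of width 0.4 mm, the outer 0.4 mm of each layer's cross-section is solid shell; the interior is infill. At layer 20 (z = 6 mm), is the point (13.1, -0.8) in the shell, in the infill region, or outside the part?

At z = 6 mm: the 28×4.5 cube contributes its full rectangle. Overall, the cross-section is a single solid region. The nearest boundary edge runs (0.00, 0.00)→(28.00, 0.00); distance from the point to it = 0.80 mm. The point is not inside any of the regions above, so it lies outside the cross-section (0.80 mm from the nearest boundary).

outside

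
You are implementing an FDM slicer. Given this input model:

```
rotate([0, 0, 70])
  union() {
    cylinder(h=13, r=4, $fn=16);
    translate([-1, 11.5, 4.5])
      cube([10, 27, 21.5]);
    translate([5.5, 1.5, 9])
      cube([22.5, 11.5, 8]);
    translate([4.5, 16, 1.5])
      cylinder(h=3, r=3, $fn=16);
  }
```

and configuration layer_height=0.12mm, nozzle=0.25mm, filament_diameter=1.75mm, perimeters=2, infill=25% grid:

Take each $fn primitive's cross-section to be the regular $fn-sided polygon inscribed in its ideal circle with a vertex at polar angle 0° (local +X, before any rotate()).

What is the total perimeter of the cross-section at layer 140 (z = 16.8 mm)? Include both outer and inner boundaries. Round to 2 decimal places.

132.00 mm

At z = 16.8 mm: the cylinder is not intersected at this z (z outside [0, 13]); the 10×27 cube at (-1, 11.5) contributes its full rectangle (perimeter 74.00 mm); the cube at (5.5, 1.5) is present — its section is the full 22.5×11.5 rectangle (perimeter 68.00 mm); the cylinder at (4.5, 16) is absent (z outside [1.5, 4.5]); Merging all regions: the regions partially overlap (shared area 5.25 mm²), so the edge portions inside another operand are dropped and the merged outline is re-measured after clipping — boundary = 132.00 mm; (whole slice rotated 70° about Z — lengths, areas and connectivity unchanged). Overall, the cross-section is a single solid region. Total boundary length (outer) = 132.00 mm.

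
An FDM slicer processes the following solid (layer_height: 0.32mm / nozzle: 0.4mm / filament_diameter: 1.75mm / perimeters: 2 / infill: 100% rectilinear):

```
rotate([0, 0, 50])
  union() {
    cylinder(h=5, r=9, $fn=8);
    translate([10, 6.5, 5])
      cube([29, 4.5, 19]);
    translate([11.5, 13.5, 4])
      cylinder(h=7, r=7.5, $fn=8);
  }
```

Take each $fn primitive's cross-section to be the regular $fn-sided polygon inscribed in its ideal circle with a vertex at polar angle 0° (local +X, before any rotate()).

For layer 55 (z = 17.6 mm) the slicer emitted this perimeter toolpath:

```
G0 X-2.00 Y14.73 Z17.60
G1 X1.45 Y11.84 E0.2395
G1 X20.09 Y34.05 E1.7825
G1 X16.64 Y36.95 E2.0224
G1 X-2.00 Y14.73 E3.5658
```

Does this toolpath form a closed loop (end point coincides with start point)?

Start point (G0): (-2.00, 14.73). End point (last G1): the path returns to the start — closed.

yes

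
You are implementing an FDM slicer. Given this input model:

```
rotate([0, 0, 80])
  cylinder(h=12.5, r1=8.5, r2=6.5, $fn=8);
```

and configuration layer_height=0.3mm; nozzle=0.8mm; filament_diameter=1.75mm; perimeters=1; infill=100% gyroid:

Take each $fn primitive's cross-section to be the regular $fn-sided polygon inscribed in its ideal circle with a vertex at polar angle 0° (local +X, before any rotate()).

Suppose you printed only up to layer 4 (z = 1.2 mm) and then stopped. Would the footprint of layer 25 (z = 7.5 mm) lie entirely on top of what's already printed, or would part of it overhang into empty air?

Compare the two slices. At z = 1.2: the cone (r1=8.5→r2=6.5) has section circumradius 8.308 here — a regular 8-gon (area = (8/2)·8.308²·sin(360°/8) = 195.23 mm²); (rotated 80° about Z; rotation is an isometry so areas/perimeters/island counts are preserved). At z = 7.5: the cone: at t=0.600 of its height the radius interpolates to r₁+(r₂−r₁)t = 7.300, giving a regular 8-gon of that circumradius (area = (8/2)·7.300²·sin(360°/8) = 150.73 mm²); (whole slice rotated 80° about Z — lengths, areas and connectivity unchanged). Checking containment: the cross-section at z = 7.5 is a subset of the cross-section at z = 1.2.

entirely on top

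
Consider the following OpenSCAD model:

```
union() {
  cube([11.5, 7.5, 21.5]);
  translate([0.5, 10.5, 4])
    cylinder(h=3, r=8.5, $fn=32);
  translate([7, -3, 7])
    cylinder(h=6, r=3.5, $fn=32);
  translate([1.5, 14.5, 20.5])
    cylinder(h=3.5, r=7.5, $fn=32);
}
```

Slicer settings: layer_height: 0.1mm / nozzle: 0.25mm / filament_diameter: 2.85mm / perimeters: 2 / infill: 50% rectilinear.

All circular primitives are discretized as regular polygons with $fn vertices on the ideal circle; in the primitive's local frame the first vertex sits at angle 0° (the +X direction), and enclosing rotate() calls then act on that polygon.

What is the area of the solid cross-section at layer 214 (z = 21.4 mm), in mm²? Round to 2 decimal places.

At z = 21.4 mm: the cube is present — its section is the full 11.5×7.5 rectangle (area 86.25 mm²); the cylinder at (0.5, 10.5) does not reach this height (z outside [4, 7]); the cylinder at (7, -3) is absent (z outside [7, 13]); the cylinder at (1.5, 14.5): section is a regular 32-gon, circumradius r=7.5 (area = (32/2)·7.500²·sin(360°/32) = 175.58 mm²); Merging all regions: the regions partially overlap — summed areas 261.83 mm² minus the doubly-counted overlap 1.47 mm² gives 260.36 mm² — area = 260.36 mm². Overall, the cross-section is a single solid region. Net area = 260.36 mm².

260.36 mm²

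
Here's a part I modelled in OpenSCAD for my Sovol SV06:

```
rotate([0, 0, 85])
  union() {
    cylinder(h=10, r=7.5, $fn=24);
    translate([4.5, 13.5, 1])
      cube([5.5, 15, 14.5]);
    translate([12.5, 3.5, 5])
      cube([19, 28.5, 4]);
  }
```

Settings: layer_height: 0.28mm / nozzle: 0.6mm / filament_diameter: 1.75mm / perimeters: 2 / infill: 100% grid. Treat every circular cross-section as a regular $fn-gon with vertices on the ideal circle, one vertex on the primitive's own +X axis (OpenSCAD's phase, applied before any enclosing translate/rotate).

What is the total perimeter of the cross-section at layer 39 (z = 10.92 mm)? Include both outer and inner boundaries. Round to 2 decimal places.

At z = 10.92 mm: the cylinder does not reach this height (z outside [0, 10]); the cube at (4.5, 13.5) (footprint 5.5×15) is included at this height (perimeter 41.00 mm); the cube at (12.5, 3.5) is absent (z outside [5, 9]); Combining (union): only the 5.5×15 cube at (4.5, 13.5) is present, so the union is just that shape — boundary = 41.00 mm; (rotated 85° about Z; rotation is an isometry so areas/perimeters/island counts are preserved). Overall, the cross-section is a single solid region. Total boundary length (outer) = 41.00 mm.

41.00 mm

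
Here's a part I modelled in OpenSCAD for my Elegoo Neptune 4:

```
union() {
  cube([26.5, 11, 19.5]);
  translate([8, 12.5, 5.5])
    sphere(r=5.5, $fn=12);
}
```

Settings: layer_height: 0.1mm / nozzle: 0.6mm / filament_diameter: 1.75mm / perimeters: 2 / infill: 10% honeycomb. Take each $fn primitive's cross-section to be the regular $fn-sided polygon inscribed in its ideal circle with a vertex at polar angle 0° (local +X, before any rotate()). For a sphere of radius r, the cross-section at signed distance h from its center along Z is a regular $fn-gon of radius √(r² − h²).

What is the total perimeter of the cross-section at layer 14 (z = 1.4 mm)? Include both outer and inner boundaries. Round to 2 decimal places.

82.96 mm

At z = 1.4 mm: the cube (footprint 26.5×11) is included at this height (perimeter 75.00 mm); the sphere at (8, 12.5): section is a regular 12-gon, circumradius = √(r²−h²) = √(5.5²−4.1²) = 3.666 (perimeter = 2·12·3.666·sin(180°/12) = 22.77 mm); Taking the union: the regions partially overlap (shared area 9.76 mm²), so the edge portions inside another operand are dropped and the merged outline is re-measured after clipping — boundary = 82.96 mm. Overall, the cross-section is a single solid region. Total boundary length (outer) = 82.96 mm.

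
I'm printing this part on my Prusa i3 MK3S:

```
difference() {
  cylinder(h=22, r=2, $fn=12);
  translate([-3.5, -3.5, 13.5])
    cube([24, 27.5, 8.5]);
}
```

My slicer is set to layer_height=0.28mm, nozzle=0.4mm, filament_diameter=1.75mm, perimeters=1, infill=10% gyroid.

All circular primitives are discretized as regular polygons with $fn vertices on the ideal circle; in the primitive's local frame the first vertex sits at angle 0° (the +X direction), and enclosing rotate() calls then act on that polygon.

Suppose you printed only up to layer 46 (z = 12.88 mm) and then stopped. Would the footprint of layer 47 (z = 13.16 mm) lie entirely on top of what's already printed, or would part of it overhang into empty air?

Compare the two slices. At z = 12.88: the cylinder: section is a regular 12-gon, circumradius r=2 (area = (12/2)·2.000²·sin(360°/12) = 12.00 mm²); the cube at (-3.5, -3.5) is absent (z outside [13.5, 22]); Taking the first minus the rest: none of the subtracted shapes is present at this height, so the r=2 cylinder is unchanged — area = 12.00 mm². At z = 13.16: the r=2 cylinder contributes a regular 12-gon of circumradius 2 (area = (12/2)·2.000²·sin(360°/12) = 12.00 mm²); the cube at (-3.5, -3.5) does not reach this height (z outside [13.5, 22]); Taking the first minus the rest: none of the subtracted shapes is present at this height, so the r=2 cylinder is unchanged — area = 12.00 mm². Checking containment: the cross-section at z = 13.16 is a subset of the cross-section at z = 12.88.

entirely on top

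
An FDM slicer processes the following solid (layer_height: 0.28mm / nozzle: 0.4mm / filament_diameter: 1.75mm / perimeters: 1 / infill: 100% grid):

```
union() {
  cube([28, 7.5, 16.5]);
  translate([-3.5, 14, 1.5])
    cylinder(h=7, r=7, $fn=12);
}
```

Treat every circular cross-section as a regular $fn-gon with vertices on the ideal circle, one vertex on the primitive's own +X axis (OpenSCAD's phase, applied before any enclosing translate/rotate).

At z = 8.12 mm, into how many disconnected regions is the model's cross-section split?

At z = 8.12 mm: the cube is present — its section is the full 28×7.5 rectangle; the r=7 cylinder at (-3.5, 14) contributes a regular 12-gon of circumradius 7; Taking the union: the 2 present regions are separate (no shared area or edge), so areas and boundary lengths simply add and each stays a separate island — 2 connected regions. The result has 2 disconnected regions.

2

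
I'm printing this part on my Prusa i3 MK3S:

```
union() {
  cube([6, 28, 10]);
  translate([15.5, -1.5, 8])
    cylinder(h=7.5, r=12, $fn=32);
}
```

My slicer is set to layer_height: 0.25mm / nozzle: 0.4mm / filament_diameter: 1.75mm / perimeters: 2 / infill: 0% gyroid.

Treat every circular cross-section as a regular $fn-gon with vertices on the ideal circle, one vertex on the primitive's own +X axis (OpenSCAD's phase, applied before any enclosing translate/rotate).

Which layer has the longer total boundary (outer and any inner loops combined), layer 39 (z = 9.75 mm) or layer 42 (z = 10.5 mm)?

layer 39 (z = 9.75 mm)

Layer 39 (z = 9.75): the 6×28 cube contributes its full rectangle (perimeter 68.00 mm); the cylinder at (15.5, -1.5): section is a regular 32-gon, circumradius r=12 (perimeter = 2·32·12.000·sin(180°/32) = 75.28 mm); Merging all regions: the regions partially overlap (shared area 8.56 mm²), so the edge portions inside another operand are dropped and the merged outline is re-measured after clipping — boundary = 128.87 mm. So its perimeter = 128.87 mm. Layer 42 (z = 10.5): the cube is not intersected at this z (z outside [0, 10]); the r=12 cylinder at (15.5, -1.5) contributes a regular 32-gon of circumradius 12 (perimeter = 2·32·12.000·sin(180°/32) = 75.28 mm); Combining (union): only the r=12 cylinder at (15.5, -1.5) is present, so the union is just that shape — boundary = 75.28 mm. So its perimeter = 75.28 mm. Layer 39 is larger (128.87 vs 75.28 mm).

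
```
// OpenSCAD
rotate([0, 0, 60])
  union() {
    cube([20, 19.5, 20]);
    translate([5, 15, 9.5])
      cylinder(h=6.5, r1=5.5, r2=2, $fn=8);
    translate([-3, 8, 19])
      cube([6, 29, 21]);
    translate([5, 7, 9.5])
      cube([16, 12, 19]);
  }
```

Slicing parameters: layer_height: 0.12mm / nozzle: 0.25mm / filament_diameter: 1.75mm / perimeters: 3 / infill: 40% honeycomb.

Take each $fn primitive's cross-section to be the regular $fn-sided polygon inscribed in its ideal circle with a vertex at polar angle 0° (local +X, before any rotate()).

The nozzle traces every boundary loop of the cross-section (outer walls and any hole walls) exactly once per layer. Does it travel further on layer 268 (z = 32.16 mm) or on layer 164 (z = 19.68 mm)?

Layer 268 (z = 32.16): the cube is absent (z outside [0, 20]); the cone at (5, 15) does not reach this height (z outside [9.5, 16]); the 6×29 cube at (-3, 8) contributes its full rectangle (perimeter 70.00 mm); the cube at (5, 7) is not intersected at this z (z outside [9.5, 28.5]); Combining (union): only the 6×29 cube at (-3, 8) is present, so the union is just that shape — boundary = 70.00 mm; (whole slice rotated 60° about Z — lengths, areas and connectivity unchanged). So its perimeter = 70.00 mm. Layer 164 (z = 19.68): the cube (footprint 20×19.5) is included at this height (perimeter 79.00 mm); the cone at (5, 15) is absent (z outside [9.5, 16]); the cube at (-3, 8) is present — its section is the full 6×29 rectangle (perimeter 70.00 mm); the cube at (5, 7) is present — its section is the full 16×12 rectangle (perimeter 56.00 mm); Merging all regions: the regions partially overlap (shared area 214.50 mm²), so the edge portions inside another operand are dropped and the merged outline is re-measured after clipping — boundary = 122.00 mm; (rotated 60° about Z; rotation is an isometry so areas/perimeters/island counts are preserved). So its perimeter = 122.00 mm. Layer 164 is larger (122.00 vs 70.00 mm).

layer 164 (z = 19.68 mm)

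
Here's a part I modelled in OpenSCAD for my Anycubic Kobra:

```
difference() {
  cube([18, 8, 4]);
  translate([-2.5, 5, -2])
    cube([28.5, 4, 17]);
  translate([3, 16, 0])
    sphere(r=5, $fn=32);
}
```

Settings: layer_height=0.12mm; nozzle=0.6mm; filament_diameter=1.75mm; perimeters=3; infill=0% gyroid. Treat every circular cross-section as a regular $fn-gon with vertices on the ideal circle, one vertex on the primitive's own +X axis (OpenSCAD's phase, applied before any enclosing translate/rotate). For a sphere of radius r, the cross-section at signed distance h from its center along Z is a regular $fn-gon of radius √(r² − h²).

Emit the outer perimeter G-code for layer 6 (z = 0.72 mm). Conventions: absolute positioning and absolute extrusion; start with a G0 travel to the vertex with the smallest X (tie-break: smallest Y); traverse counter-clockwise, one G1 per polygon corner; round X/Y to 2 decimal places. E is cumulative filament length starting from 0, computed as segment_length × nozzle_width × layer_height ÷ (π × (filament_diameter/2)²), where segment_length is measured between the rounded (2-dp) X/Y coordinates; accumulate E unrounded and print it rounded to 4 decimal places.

G0 X0.00 Y0.00 Z0.72
G1 X18.00 Y0.00 E0.5388
G1 X18.00 Y5.00 E0.6885
G1 X0.00 Y5.00 E1.2273
G1 X0.00 Y0.00 E1.3770

At z = 0.72 mm: the cube (footprint 18×8) is included at this height; the cube at (-2.5, 5) (footprint 28.5×4) is included at this height; the r=5 sphere at (3, 16) contributes a regular 32-gon of circumradius √(5²−0.72²) = 4.948; Taking the first minus the rest: starting from the 18×8 cube, the 28.5×4 cube at (-2.5, 5) partially overlaps it — only the 54.00 mm² overlap (of its 114.00 mm²) is removed, clipping the outline; the r=5 sphere at (3, 16) misses the remaining region (no effect) — 1 connected region. The outline is a single polygon with 4 vertices. Extrusion per mm of travel: 0.6 × 0.12 / (π × 0.875²) = 0.029934. Accumulating E over each segment gives final E = 1.3770.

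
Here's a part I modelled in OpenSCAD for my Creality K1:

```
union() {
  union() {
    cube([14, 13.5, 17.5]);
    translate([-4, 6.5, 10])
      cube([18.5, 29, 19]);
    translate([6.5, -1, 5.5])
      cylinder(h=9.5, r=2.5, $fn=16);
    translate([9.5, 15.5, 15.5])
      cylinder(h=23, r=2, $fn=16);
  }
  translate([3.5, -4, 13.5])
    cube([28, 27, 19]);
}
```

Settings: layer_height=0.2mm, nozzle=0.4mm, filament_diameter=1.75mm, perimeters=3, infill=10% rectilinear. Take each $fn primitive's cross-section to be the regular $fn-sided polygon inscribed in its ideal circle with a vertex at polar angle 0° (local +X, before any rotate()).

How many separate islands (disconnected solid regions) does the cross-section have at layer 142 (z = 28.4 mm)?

At z = 28.4 mm: the cube does not reach this height (z outside [0, 17.5]); the cube at (-4, 6.5) (footprint 18.5×29) is included at this height; the cylinder at (6.5, -1) does not reach this height (z outside [5.5, 15]); the r=2 cylinder at (9.5, 15.5) contributes a regular 16-gon of circumradius 2; Taking the union: the r=2 cylinder at (9.5, 15.5) lies entirely inside the 18.5×29 cube at (-4, 6.5), so the union is just the 18.5×29 cube at (-4, 6.5) — 1 connected region; the 28×27 cube at (3.5, -4) contributes its full rectangle; Combining (union): the regions partially overlap (shared area 181.50 mm²), so overlapping operands fuse into one piece — 1 connected region. Overall, the cross-section is a single solid region. Island count = 1.

1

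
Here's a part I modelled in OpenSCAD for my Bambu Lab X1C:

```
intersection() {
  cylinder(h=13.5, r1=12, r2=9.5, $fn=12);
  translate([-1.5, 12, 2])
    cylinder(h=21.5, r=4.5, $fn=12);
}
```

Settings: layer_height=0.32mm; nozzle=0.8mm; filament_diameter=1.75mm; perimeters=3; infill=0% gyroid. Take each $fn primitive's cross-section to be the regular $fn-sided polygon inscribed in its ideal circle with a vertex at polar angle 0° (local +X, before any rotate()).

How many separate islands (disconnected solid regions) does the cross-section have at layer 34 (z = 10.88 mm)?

At z = 10.88 mm: the cone contributes a regular 12-gon of circumradius 9.985 (interpolated between r1=12 and r2=9.5 at t=0.806); the r=4.5 cylinder at (-1.5, 12) gives a regular 12-gon of circumradius 4.5 (constant along its height); Taking the intersection: the r=4.5 cylinder at (-1.5, 12) partially overlaps the cone; clipping to the common part keeps 9.29 mm² — 1 connected region. Overall, the cross-section is a single solid region. Island count = 1.

1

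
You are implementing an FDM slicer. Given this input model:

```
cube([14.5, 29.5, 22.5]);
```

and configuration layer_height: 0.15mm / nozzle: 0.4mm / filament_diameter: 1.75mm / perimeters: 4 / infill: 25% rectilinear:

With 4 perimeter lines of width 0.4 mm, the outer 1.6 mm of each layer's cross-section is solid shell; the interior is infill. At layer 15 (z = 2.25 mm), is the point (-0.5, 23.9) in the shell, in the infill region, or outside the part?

outside

At z = 2.25 mm: the cube is present — its section is the full 14.5×29.5 rectangle. Overall, the cross-section is a single solid region. The nearest boundary edge runs (0.00, 29.50)→(0.00, 0.00); distance from the point to it = 0.50 mm. The point is not inside any of the regions above, so it lies outside the cross-section (0.50 mm from the nearest boundary).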